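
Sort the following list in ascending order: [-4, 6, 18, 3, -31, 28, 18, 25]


Original list: [-4, 6, 18, 3, -31, 28, 18, 25]
Repeatedly take the smallest remaining element:
  Remaining [-4, 6, 18, 3, -31, 28, 18, 25] -> smallest is -31
  Remaining [-4, 6, 18, 3, 28, 18, 25] -> smallest is -4
  Remaining [6, 18, 3, 28, 18, 25] -> smallest is 3
  Remaining [6, 18, 28, 18, 25] -> smallest is 6
  Remaining [18, 28, 18, 25] -> smallest is 18
  Remaining [28, 18, 25] -> smallest is 18
  Remaining [28, 25] -> smallest is 25
  Remaining [28] -> smallest is 28
Collecting the picks in order gives the sorted list.
Final answer: [-31, -4, 3, 6, 18, 18, 25, 28]


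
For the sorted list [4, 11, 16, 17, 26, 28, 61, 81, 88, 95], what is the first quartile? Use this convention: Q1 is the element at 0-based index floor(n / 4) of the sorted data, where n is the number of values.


The list has n = 10 elements.
Q1 index = floor(10 / 4) = floor(2.5) = 2
Counting from index 0 in the sorted data, the element at index 2 is 16.
Final answer: 16


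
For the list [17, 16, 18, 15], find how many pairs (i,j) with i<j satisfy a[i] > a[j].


For each element, count the later elements that are smaller than it:
  17 (index 0): smaller elements after it = [16, 15] -> 2
  16 (index 1): smaller elements after it = [15] -> 1
  18 (index 2): smaller elements after it = [15] -> 1
Total inversions = 2 + 1 + 1 = 4
Final answer: 4


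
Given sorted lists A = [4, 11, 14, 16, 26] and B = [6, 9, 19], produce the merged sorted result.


List A: [4, 11, 14, 16, 26]
List B: [6, 9, 19]
Repeatedly compare the front elements and take the smaller:
  4 vs 6 -> take 4
  11 vs 6 -> take 6
  11 vs 9 -> take 9
  11 vs 19 -> take 11
  14 vs 19 -> take 14
  16 vs 19 -> take 16
  26 vs 19 -> take 19
  B is exhausted; append the rest of A: [26]
Final answer: [4, 6, 9, 11, 14, 16, 19, 26]


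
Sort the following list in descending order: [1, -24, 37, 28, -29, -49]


Original list: [1, -24, 37, 28, -29, -49]
Repeatedly take the largest remaining element:
  Remaining [1, -24, 37, 28, -29, -49] -> largest is 37
  Remaining [1, -24, 28, -29, -49] -> largest is 28
  Remaining [1, -24, -29, -49] -> largest is 1
  Remaining [-24, -29, -49] -> largest is -24
  Remaining [-29, -49] -> largest is -29
  Remaining [-49] -> largest is -49
Collecting the picks in order gives the descending list.
Final answer: [37, 28, 1, -24, -29, -49]


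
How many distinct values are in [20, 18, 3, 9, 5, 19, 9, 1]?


List all unique values:
Distinct values: [1, 3, 5, 9, 18, 19, 20]
Count = 7
Final answer: 7


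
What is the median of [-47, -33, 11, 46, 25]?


First, sort the list: [-47, -33, 11, 25, 46]
The list has 5 elements (odd count).
The middle index is 2 (0-based), and the element there is 11.
Final answer: 11


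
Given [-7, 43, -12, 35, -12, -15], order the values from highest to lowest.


Original list: [-7, 43, -12, 35, -12, -15]
Repeatedly take the largest remaining element:
  Remaining [-7, 43, -12, 35, -12, -15] -> largest is 43
  Remaining [-7, -12, 35, -12, -15] -> largest is 35
  Remaining [-7, -12, -12, -15] -> largest is -7
  Remaining [-12, -12, -15] -> largest is -12
  Remaining [-12, -15] -> largest is -12
  Remaining [-15] -> largest is -15
Collecting the picks in order gives the descending list.
Final answer: [43, 35, -7, -12, -12, -15]


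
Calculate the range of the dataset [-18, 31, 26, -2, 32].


Maximum value: 32
Minimum value: -18
Range = 32 - (-18) = 50
Final answer: 50


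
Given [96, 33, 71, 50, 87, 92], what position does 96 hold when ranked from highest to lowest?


Sort descending: [96, 92, 87, 71, 50, 33]
Find 96 in the sorted list.
96 is at position 1.
Final answer: 1


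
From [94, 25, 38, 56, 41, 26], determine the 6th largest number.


Sort descending: [94, 56, 41, 38, 26, 25]
The 6th element (1-indexed) is at index 5.
Value = 25
Final answer: 25


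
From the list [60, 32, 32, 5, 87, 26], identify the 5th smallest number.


Sort ascending: [5, 26, 32, 32, 60, 87]
The 5th element (1-indexed) is at index 4.
Value = 60
Final answer: 60


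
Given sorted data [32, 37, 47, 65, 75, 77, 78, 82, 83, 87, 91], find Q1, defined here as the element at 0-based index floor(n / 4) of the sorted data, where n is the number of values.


The list has n = 11 elements.
Q1 index = floor(11 / 4) = floor(2.75) = 2
Counting from index 0 in the sorted data, the element at index 2 is 47.
Final answer: 47


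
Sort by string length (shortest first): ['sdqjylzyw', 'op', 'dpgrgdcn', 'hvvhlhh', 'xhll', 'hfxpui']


Compute lengths:
  'sdqjylzyw' has length 9
  'op' has length 2
  'dpgrgdcn' has length 8
  'hvvhlhh' has length 7
  'xhll' has length 4
  'hfxpui' has length 6
Lengths in increasing order: 2 < 4 < 6 < 7 < 8 < 9
Listing the words in that order gives the answer.
Final answer: ['op', 'xhll', 'hfxpui', 'hvvhlhh', 'dpgrgdcn', 'sdqjylzyw']


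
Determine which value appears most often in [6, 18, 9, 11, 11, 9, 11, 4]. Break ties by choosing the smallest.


Count the frequency of each value:
  4 appears 1 time(s)
  6 appears 1 time(s)
  9 appears 2 time(s)
  11 appears 3 time(s)
  18 appears 1 time(s)
Maximum frequency is 3.
Only 11 reaches that frequency, so it is the mode.
Final answer: 11


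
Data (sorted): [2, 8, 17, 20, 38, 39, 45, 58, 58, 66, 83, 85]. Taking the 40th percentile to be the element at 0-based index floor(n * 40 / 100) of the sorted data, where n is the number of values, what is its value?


The dataset has n = 12 elements.
Index = floor(12 * 40 / 100) = floor(480 / 100) = floor(4.8) = 4
Counting from index 0 in the sorted data, the element at index 4 is 38.
Final answer: 38


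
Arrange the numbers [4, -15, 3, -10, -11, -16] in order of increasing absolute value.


Compute absolute values:
  |4| = 4
  |-15| = 15
  |3| = 3
  |-10| = 10
  |-11| = 11
  |-16| = 16
Absolute values in increasing order: 3 < 4 < 10 < 11 < 15 < 16
Listing the original numbers in that order gives the answer.
Final answer: [3, 4, -10, -11, -15, -16]


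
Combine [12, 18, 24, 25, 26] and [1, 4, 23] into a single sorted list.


List A: [12, 18, 24, 25, 26]
List B: [1, 4, 23]
Repeatedly compare the front elements and take the smaller:
  12 vs 1 -> take 1
  12 vs 4 -> take 4
  12 vs 23 -> take 12
  18 vs 23 -> take 18
  24 vs 23 -> take 23
  B is exhausted; append the rest of A: [24, 25, 26]
Final answer: [1, 4, 12, 18, 23, 24, 25, 26]


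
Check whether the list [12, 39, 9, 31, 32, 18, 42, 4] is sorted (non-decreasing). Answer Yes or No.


Check consecutive pairs:
  12 <= 39? True
  39 <= 9? False
  9 <= 31? True
  31 <= 32? True
  32 <= 18? False
  18 <= 42? True
  42 <= 4? False
3 consecutive pair(s) are out of order, so the list is not sorted.
Final answer: No


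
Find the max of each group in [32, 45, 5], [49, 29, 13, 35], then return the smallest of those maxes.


Find max of each group:
  Group 1: [32, 45, 5] -> max = 45
  Group 2: [49, 29, 13, 35] -> max = 49
Maxes: [45, 49]
Minimum of maxes = 45
Final answer: 45


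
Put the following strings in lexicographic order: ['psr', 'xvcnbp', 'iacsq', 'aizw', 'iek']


Compare strings character by character (the first differing letter decides):
  'aizw' < 'iacsq' since 'a' < 'i' at position 1
  'iacsq' < 'iek' since 'a' < 'e' at position 2
  'iek' < 'psr' since 'i' < 'p' at position 1
  'psr' < 'xvcnbp' since 'p' < 'x' at position 1
Chaining these comparisons gives the alphabetical order.
Final answer: ['aizw', 'iacsq', 'iek', 'psr', 'xvcnbp']


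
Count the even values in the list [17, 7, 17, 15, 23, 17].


Check each element:
  17 is odd
  7 is odd
  17 is odd
  15 is odd
  23 is odd
  17 is odd
Evens: []
Count of evens = 0
Final answer: 0


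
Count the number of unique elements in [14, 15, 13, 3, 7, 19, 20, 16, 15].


List all unique values:
Distinct values: [3, 7, 13, 14, 15, 16, 19, 20]
Count = 8
Final answer: 8


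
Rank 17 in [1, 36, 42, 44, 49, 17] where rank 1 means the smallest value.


Sort ascending: [1, 17, 36, 42, 44, 49]
Find 17 in the sorted list.
17 is at position 2 (1-indexed).
Final answer: 2


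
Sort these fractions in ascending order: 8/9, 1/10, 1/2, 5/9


Convert to decimal for comparison:
  8/9 = 0.8889
  1/10 = 0.1
  1/2 = 0.5
  5/9 = 0.5556
Decimals in increasing order: 0.1 < 0.5 < 0.5556 < 0.8889
Writing each back as its fraction gives the sorted order.
Final answer: 1/10, 1/2, 5/9, 8/9


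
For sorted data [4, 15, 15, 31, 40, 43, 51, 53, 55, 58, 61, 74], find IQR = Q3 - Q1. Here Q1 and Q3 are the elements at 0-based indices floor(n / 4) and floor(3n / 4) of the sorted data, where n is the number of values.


The data has n = 12 elements.
Q1 index = floor(12 / 4) = floor(3) = 3; Q3 index = floor(3 * 12 / 4) = floor(9) = 9
Q1 = element at index 3 = 31
Q3 = element at index 9 = 58
IQR = 58 - 31 = 27
Final answer: 27


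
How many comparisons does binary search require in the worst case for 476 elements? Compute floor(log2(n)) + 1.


Binary search halves the search space each step.
Maximum comparisons = floor(log2(476)) + 1
log2(476) = 8.8948
floor(log2(476)) = 8, so 8 + 1 = 9
Final answer: 9


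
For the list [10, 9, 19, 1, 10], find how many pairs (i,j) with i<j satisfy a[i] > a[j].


For each element, count the later elements that are smaller than it:
  10 (index 0): smaller elements after it = [9, 1] -> 2
  9 (index 1): smaller elements after it = [1] -> 1
  19 (index 2): smaller elements after it = [1, 10] -> 2
  1 (index 3): smaller elements after it = [] -> 0
Total inversions = 2 + 1 + 2 + 0 = 5
Final answer: 5


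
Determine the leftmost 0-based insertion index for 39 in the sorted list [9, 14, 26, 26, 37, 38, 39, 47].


List is sorted: [9, 14, 26, 26, 37, 38, 39, 47]
We need the leftmost position where 39 can be inserted, i.e. the first index whose element is >= 39 (or the end of the list if none is).
Binary search with low=0, high=8 (0-based indices):
  low=0, high=8, mid=4: a[4]=37 < 39, so low = 5
  low=5, high=8, mid=6: a[6]=39 >= 39, so high = 6
  low=5, high=6, mid=5: a[5]=38 < 39, so low = 6
Now low = high = 6, so the insertion index is 6.
Final answer: 6


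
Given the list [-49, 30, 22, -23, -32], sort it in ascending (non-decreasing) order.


Original list: [-49, 30, 22, -23, -32]
Repeatedly take the smallest remaining element:
  Remaining [-49, 30, 22, -23, -32] -> smallest is -49
  Remaining [30, 22, -23, -32] -> smallest is -32
  Remaining [30, 22, -23] -> smallest is -23
  Remaining [30, 22] -> smallest is 22
  Remaining [30] -> smallest is 30
Collecting the picks in order gives the sorted list.
Final answer: [-49, -32, -23, 22, 30]


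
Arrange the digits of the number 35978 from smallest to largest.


The number 35978 has digits: 3, 5, 9, 7, 8
Sorted: 3, 5, 7, 8, 9
Joining the sorted digits gives the result.
Final answer: 35789


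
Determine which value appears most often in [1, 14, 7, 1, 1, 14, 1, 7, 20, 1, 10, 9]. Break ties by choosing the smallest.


Count the frequency of each value:
  1 appears 5 time(s)
  7 appears 2 time(s)
  9 appears 1 time(s)
  10 appears 1 time(s)
  14 appears 2 time(s)
  20 appears 1 time(s)
Maximum frequency is 5.
Only 1 reaches that frequency, so it is the mode.
Final answer: 1


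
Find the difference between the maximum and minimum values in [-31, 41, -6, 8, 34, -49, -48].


Maximum value: 41
Minimum value: -49
Range = 41 - (-49) = 90
Final answer: 90


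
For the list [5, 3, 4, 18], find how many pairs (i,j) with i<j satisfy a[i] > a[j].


For each element, count the later elements that are smaller than it:
  5 (index 0): smaller elements after it = [3, 4] -> 2
  3 (index 1): smaller elements after it = [] -> 0
  4 (index 2): smaller elements after it = [] -> 0
Total inversions = 2 + 0 + 0 = 2
Final answer: 2


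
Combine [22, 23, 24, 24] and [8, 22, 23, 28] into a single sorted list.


List A: [22, 23, 24, 24]
List B: [8, 22, 23, 28]
Repeatedly compare the front elements and take the smaller:
  22 vs 8 -> take 8
  22 vs 22 -> take 22
  23 vs 22 -> take 22
  23 vs 23 -> take 23
  24 vs 23 -> take 23
  24 vs 28 -> take 24
  24 vs 28 -> take 24
  A is exhausted; append the rest of B: [28]
Final answer: [8, 22, 22, 23, 23, 24, 24, 28]


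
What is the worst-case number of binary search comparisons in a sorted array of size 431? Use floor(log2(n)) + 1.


Binary search halves the search space each step.
Maximum comparisons = floor(log2(431)) + 1
log2(431) = 8.7515
floor(log2(431)) = 8, so 8 + 1 = 9
Final answer: 9


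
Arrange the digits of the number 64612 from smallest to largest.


The number 64612 has digits: 6, 4, 6, 1, 2
Sorted: 1, 2, 4, 6, 6
Joining the sorted digits gives the result.
Final answer: 12466


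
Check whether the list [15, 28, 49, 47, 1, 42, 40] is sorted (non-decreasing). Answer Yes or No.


Check consecutive pairs:
  15 <= 28? True
  28 <= 49? True
  49 <= 47? False
  47 <= 1? False
  1 <= 42? True
  42 <= 40? False
3 consecutive pair(s) are out of order, so the list is not sorted.
Final answer: No


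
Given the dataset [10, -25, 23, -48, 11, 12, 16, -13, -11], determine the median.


First, sort the list: [-48, -25, -13, -11, 10, 11, 12, 16, 23]
The list has 9 elements (odd count).
The middle index is 4 (0-based), and the element there is 10.
Final answer: 10


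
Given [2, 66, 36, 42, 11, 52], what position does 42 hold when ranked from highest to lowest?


Sort descending: [66, 52, 42, 36, 11, 2]
Find 42 in the sorted list.
42 is at position 3.
Final answer: 3


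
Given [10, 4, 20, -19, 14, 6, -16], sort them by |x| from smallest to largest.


Compute absolute values:
  |10| = 10
  |4| = 4
  |20| = 20
  |-19| = 19
  |14| = 14
  |6| = 6
  |-16| = 16
Absolute values in increasing order: 4 < 6 < 10 < 14 < 16 < 19 < 20
Listing the original numbers in that order gives the answer.
Final answer: [4, 6, 10, 14, -16, -19, 20]


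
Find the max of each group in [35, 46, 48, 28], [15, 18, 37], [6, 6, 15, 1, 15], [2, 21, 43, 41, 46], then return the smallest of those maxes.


Find max of each group:
  Group 1: [35, 46, 48, 28] -> max = 48
  Group 2: [15, 18, 37] -> max = 37
  Group 3: [6, 6, 15, 1, 15] -> max = 15
  Group 4: [2, 21, 43, 41, 46] -> max = 46
Maxes: [48, 37, 15, 46]
Minimum of maxes = 15
Final answer: 15


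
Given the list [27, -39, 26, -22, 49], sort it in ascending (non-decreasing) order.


Original list: [27, -39, 26, -22, 49]
Repeatedly take the smallest remaining element:
  Remaining [27, -39, 26, -22, 49] -> smallest is -39
  Remaining [27, 26, -22, 49] -> smallest is -22
  Remaining [27, 26, 49] -> smallest is 26
  Remaining [27, 49] -> smallest is 27
  Remaining [49] -> smallest is 49
Collecting the picks in order gives the sorted list.
Final answer: [-39, -22, 26, 27, 49]


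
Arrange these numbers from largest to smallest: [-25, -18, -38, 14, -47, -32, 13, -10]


Original list: [-25, -18, -38, 14, -47, -32, 13, -10]
Repeatedly take the largest remaining element:
  Remaining [-25, -18, -38, 14, -47, -32, 13, -10] -> largest is 14
  Remaining [-25, -18, -38, -47, -32, 13, -10] -> largest is 13
  Remaining [-25, -18, -38, -47, -32, -10] -> largest is -10
  Remaining [-25, -18, -38, -47, -32] -> largest is -18
  Remaining [-25, -38, -47, -32] -> largest is -25
  Remaining [-38, -47, -32] -> largest is -32
  Remaining [-38, -47] -> largest is -38
  Remaining [-47] -> largest is -47
Collecting the picks in order gives the descending list.
Final answer: [14, 13, -10, -18, -25, -32, -38, -47]


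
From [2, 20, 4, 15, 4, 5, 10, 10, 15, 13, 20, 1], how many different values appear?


List all unique values:
Distinct values: [1, 2, 4, 5, 10, 13, 15, 20]
Count = 8
Final answer: 8


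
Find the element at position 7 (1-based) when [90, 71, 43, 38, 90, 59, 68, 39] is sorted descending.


Sort descending: [90, 90, 71, 68, 59, 43, 39, 38]
The 7th element (1-indexed) is at index 6.
Value = 39
Final answer: 39


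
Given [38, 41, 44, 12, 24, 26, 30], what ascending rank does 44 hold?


Sort ascending: [12, 24, 26, 30, 38, 41, 44]
Find 44 in the sorted list.
44 is at position 7 (1-indexed).
Final answer: 7


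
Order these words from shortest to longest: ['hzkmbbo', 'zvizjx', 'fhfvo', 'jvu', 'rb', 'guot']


Compute lengths:
  'hzkmbbo' has length 7
  'zvizjx' has length 6
  'fhfvo' has length 5
  'jvu' has length 3
  'rb' has length 2
  'guot' has length 4
Lengths in increasing order: 2 < 3 < 4 < 5 < 6 < 7
Listing the words in that order gives the answer.
Final answer: ['rb', 'jvu', 'guot', 'fhfvo', 'zvizjx', 'hzkmbbo']


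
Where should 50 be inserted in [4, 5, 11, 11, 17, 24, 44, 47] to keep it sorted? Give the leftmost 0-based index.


List is sorted: [4, 5, 11, 11, 17, 24, 44, 47]
We need the leftmost position where 50 can be inserted, i.e. the first index whose element is >= 50 (or the end of the list if none is).
Binary search with low=0, high=8 (0-based indices):
  low=0, high=8, mid=4: a[4]=17 < 50, so low = 5
  low=5, high=8, mid=6: a[6]=44 < 50, so low = 7
  low=7, high=8, mid=7: a[7]=47 < 50, so low = 8
Now low = high = 8, so the insertion index is 8.
Final answer: 8


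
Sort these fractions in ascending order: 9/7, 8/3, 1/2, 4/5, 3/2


Convert to decimal for comparison:
  9/7 = 1.2857
  8/3 = 2.6667
  1/2 = 0.5
  4/5 = 0.8
  3/2 = 1.5
Decimals in increasing order: 0.5 < 0.8 < 1.2857 < 1.5 < 2.6667
Writing each back as its fraction gives the sorted order.
Final answer: 1/2, 4/5, 9/7, 3/2, 8/3


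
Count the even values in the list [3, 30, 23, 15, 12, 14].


Check each element:
  3 is odd
  30 is even
  23 is odd
  15 is odd
  12 is even
  14 is even
Evens: [30, 12, 14]
Count of evens = 3
Final answer: 3


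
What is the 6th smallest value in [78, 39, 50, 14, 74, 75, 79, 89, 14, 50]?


Sort ascending: [14, 14, 39, 50, 50, 74, 75, 78, 79, 89]
The 6th element (1-indexed) is at index 5.
Value = 74
Final answer: 74


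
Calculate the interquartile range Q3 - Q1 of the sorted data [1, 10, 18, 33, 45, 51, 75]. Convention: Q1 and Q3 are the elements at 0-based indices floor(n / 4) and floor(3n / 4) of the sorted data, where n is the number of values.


The data has n = 7 elements.
Q1 index = floor(7 / 4) = floor(1.75) = 1; Q3 index = floor(3 * 7 / 4) = floor(5.25) = 5
Q1 = element at index 1 = 10
Q3 = element at index 5 = 51
IQR = 51 - 10 = 41
Final answer: 41


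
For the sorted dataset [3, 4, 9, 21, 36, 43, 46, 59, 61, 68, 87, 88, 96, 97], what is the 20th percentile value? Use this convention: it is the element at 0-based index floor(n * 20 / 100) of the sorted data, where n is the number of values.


The dataset has n = 14 elements.
Index = floor(14 * 20 / 100) = floor(280 / 100) = floor(2.8) = 2
Counting from index 0 in the sorted data, the element at index 2 is 9.
Final answer: 9


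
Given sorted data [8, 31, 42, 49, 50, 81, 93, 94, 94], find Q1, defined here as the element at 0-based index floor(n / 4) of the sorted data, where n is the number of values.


The list has n = 9 elements.
Q1 index = floor(9 / 4) = floor(2.25) = 2
Counting from index 0 in the sorted data, the element at index 2 is 42.
Final answer: 42


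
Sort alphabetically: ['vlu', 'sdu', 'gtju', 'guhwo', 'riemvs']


Compare strings character by character (the first differing letter decides):
  'gtju' < 'guhwo' since 't' < 'u' at position 2
  'guhwo' < 'riemvs' since 'g' < 'r' at position 1
  'riemvs' < 'sdu' since 'r' < 's' at position 1
  'sdu' < 'vlu' since 's' < 'v' at position 1
Chaining these comparisons gives the alphabetical order.
Final answer: ['gtju', 'guhwo', 'riemvs', 'sdu', 'vlu']


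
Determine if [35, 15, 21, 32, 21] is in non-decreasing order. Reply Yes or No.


Check consecutive pairs:
  35 <= 15? False
  15 <= 21? True
  21 <= 32? True
  32 <= 21? False
2 consecutive pair(s) are out of order, so the list is not sorted.
Final answer: No


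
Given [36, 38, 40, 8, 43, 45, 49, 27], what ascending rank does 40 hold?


Sort ascending: [8, 27, 36, 38, 40, 43, 45, 49]
Find 40 in the sorted list.
40 is at position 5 (1-indexed).
Final answer: 5


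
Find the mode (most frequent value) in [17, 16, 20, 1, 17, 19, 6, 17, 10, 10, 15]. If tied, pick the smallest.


Count the frequency of each value:
  1 appears 1 time(s)
  6 appears 1 time(s)
  10 appears 2 time(s)
  15 appears 1 time(s)
  16 appears 1 time(s)
  17 appears 3 time(s)
  19 appears 1 time(s)
  20 appears 1 time(s)
Maximum frequency is 3.
Only 17 reaches that frequency, so it is the mode.
Final answer: 17


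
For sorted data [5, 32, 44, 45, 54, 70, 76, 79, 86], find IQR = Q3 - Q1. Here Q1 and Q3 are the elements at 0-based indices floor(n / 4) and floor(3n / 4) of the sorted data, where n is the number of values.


The data has n = 9 elements.
Q1 index = floor(9 / 4) = floor(2.25) = 2; Q3 index = floor(3 * 9 / 4) = floor(6.75) = 6
Q1 = element at index 2 = 44
Q3 = element at index 6 = 76
IQR = 76 - 44 = 32
Final answer: 32


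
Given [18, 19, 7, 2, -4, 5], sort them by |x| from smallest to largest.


Compute absolute values:
  |18| = 18
  |19| = 19
  |7| = 7
  |2| = 2
  |-4| = 4
  |5| = 5
Absolute values in increasing order: 2 < 4 < 5 < 7 < 18 < 19
Listing the original numbers in that order gives the answer.
Final answer: [2, -4, 5, 7, 18, 19]


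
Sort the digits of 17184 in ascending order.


The number 17184 has digits: 1, 7, 1, 8, 4
Sorted: 1, 1, 4, 7, 8
Joining the sorted digits gives the result.
Final answer: 11478


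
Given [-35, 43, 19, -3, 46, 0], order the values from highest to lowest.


Original list: [-35, 43, 19, -3, 46, 0]
Repeatedly take the largest remaining element:
  Remaining [-35, 43, 19, -3, 46, 0] -> largest is 46
  Remaining [-35, 43, 19, -3, 0] -> largest is 43
  Remaining [-35, 19, -3, 0] -> largest is 19
  Remaining [-35, -3, 0] -> largest is 0
  Remaining [-35, -3] -> largest is -3
  Remaining [-35] -> largest is -35
Collecting the picks in order gives the descending list.
Final answer: [46, 43, 19, 0, -3, -35]


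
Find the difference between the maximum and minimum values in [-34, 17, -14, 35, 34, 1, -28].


Maximum value: 35
Minimum value: -34
Range = 35 - (-34) = 69
Final answer: 69


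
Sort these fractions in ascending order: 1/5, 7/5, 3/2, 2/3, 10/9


Convert to decimal for comparison:
  1/5 = 0.2
  7/5 = 1.4
  3/2 = 1.5
  2/3 = 0.6667
  10/9 = 1.1111
Decimals in increasing order: 0.2 < 0.6667 < 1.1111 < 1.4 < 1.5
Writing each back as its fraction gives the sorted order.
Final answer: 1/5, 2/3, 10/9, 7/5, 3/2


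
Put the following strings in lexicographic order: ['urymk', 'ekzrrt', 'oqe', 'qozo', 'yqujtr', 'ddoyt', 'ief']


Compare strings character by character (the first differing letter decides):
  'ddoyt' < 'ekzrrt' since 'd' < 'e' at position 1
  'ekzrrt' < 'ief' since 'e' < 'i' at position 1
  'ief' < 'oqe' since 'i' < 'o' at position 1
  'oqe' < 'qozo' since 'o' < 'q' at position 1
  'qozo' < 'urymk' since 'q' < 'u' at position 1
  'urymk' < 'yqujtr' since 'u' < 'y' at position 1
Chaining these comparisons gives the alphabetical order.
Final answer: ['ddoyt', 'ekzrrt', 'ief', 'oqe', 'qozo', 'urymk', 'yqujtr']


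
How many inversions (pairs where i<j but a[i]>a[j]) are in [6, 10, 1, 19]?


For each element, count the later elements that are smaller than it:
  6 (index 0): smaller elements after it = [1] -> 1
  10 (index 1): smaller elements after it = [1] -> 1
  1 (index 2): smaller elements after it = [] -> 0
Total inversions = 1 + 1 + 0 = 2
Final answer: 2


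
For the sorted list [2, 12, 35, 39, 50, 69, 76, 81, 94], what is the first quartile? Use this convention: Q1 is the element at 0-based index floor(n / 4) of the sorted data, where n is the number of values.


The list has n = 9 elements.
Q1 index = floor(9 / 4) = floor(2.25) = 2
Counting from index 0 in the sorted data, the element at index 2 is 35.
Final answer: 35


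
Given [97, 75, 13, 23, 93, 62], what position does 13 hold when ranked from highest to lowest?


Sort descending: [97, 93, 75, 62, 23, 13]
Find 13 in the sorted list.
13 is at position 6.
Final answer: 6


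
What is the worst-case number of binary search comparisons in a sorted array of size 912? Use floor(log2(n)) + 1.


Binary search halves the search space each step.
Maximum comparisons = floor(log2(912)) + 1
log2(912) = 9.8329
floor(log2(912)) = 9, so 9 + 1 = 10
Final answer: 10


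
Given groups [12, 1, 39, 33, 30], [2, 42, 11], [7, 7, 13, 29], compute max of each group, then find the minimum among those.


Find max of each group:
  Group 1: [12, 1, 39, 33, 30] -> max = 39
  Group 2: [2, 42, 11] -> max = 42
  Group 3: [7, 7, 13, 29] -> max = 29
Maxes: [39, 42, 29]
Minimum of maxes = 29
Final answer: 29


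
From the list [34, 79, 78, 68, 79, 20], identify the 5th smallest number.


Sort ascending: [20, 34, 68, 78, 79, 79]
The 5th element (1-indexed) is at index 4.
Value = 79
Final answer: 79


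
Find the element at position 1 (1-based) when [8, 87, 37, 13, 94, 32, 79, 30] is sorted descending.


Sort descending: [94, 87, 79, 37, 32, 30, 13, 8]
The 1st element (1-indexed) is at index 0.
Value = 94
Final answer: 94


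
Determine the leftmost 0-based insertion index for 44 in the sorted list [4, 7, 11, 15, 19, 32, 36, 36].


List is sorted: [4, 7, 11, 15, 19, 32, 36, 36]
We need the leftmost position where 44 can be inserted, i.e. the first index whose element is >= 44 (or the end of the list if none is).
Binary search with low=0, high=8 (0-based indices):
  low=0, high=8, mid=4: a[4]=19 < 44, so low = 5
  low=5, high=8, mid=6: a[6]=36 < 44, so low = 7
  low=7, high=8, mid=7: a[7]=36 < 44, so low = 8
Now low = high = 8, so the insertion index is 8.
Final answer: 8


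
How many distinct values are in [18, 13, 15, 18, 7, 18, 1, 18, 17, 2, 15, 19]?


List all unique values:
Distinct values: [1, 2, 7, 13, 15, 17, 18, 19]
Count = 8
Final answer: 8


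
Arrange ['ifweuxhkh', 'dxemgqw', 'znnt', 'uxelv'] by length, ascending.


Compute lengths:
  'ifweuxhkh' has length 9
  'dxemgqw' has length 7
  'znnt' has length 4
  'uxelv' has length 5
Lengths in increasing order: 4 < 5 < 7 < 9
Listing the words in that order gives the answer.
Final answer: ['znnt', 'uxelv', 'dxemgqw', 'ifweuxhkh']


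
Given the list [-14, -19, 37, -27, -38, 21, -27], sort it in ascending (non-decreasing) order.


Original list: [-14, -19, 37, -27, -38, 21, -27]
Repeatedly take the smallest remaining element:
  Remaining [-14, -19, 37, -27, -38, 21, -27] -> smallest is -38
  Remaining [-14, -19, 37, -27, 21, -27] -> smallest is -27
  Remaining [-14, -19, 37, 21, -27] -> smallest is -27
  Remaining [-14, -19, 37, 21] -> smallest is -19
  Remaining [-14, 37, 21] -> smallest is -14
  Remaining [37, 21] -> smallest is 21
  Remaining [37] -> smallest is 37
Collecting the picks in order gives the sorted list.
Final answer: [-38, -27, -27, -19, -14, 21, 37]


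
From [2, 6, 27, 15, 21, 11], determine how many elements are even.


Check each element:
  2 is even
  6 is even
  27 is odd
  15 is odd
  21 is odd
  11 is odd
Evens: [2, 6]
Count of evens = 2
Final answer: 2


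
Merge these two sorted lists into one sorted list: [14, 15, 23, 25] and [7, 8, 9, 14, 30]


List A: [14, 15, 23, 25]
List B: [7, 8, 9, 14, 30]
Repeatedly compare the front elements and take the smaller:
  14 vs 7 -> take 7
  14 vs 8 -> take 8
  14 vs 9 -> take 9
  14 vs 14 -> take 14
  15 vs 14 -> take 14
  15 vs 30 -> take 15
  23 vs 30 -> take 23
  25 vs 30 -> take 25
  A is exhausted; append the rest of B: [30]
Final answer: [7, 8, 9, 14, 14, 15, 23, 25, 30]


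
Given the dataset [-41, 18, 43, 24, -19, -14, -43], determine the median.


First, sort the list: [-43, -41, -19, -14, 18, 24, 43]
The list has 7 elements (odd count).
The middle index is 3 (0-based), and the element there is -14.
Final answer: -14


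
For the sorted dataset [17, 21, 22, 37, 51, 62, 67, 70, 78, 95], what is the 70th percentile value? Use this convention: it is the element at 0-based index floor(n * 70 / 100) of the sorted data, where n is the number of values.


The dataset has n = 10 elements.
Index = floor(10 * 70 / 100) = floor(700 / 100) = floor(7) = 7
Counting from index 0 in the sorted data, the element at index 7 is 70.
Final answer: 70


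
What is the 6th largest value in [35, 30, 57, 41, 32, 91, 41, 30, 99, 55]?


Sort descending: [99, 91, 57, 55, 41, 41, 35, 32, 30, 30]
The 6th element (1-indexed) is at index 5.
Value = 41
Final answer: 41


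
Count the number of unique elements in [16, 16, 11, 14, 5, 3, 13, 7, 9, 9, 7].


List all unique values:
Distinct values: [3, 5, 7, 9, 11, 13, 14, 16]
Count = 8
Final answer: 8


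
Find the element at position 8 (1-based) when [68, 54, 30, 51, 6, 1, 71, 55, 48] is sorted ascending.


Sort ascending: [1, 6, 30, 48, 51, 54, 55, 68, 71]
The 8th element (1-indexed) is at index 7.
Value = 68
Final answer: 68


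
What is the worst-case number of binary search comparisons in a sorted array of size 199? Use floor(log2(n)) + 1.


Binary search halves the search space each step.
Maximum comparisons = floor(log2(199)) + 1
log2(199) = 7.6366
floor(log2(199)) = 7, so 7 + 1 = 8
Final answer: 8


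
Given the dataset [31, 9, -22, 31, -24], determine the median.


First, sort the list: [-24, -22, 9, 31, 31]
The list has 5 elements (odd count).
The middle index is 2 (0-based), and the element there is 9.
Final answer: 9


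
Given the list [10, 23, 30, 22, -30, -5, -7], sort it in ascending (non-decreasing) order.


Original list: [10, 23, 30, 22, -30, -5, -7]
Repeatedly take the smallest remaining element:
  Remaining [10, 23, 30, 22, -30, -5, -7] -> smallest is -30
  Remaining [10, 23, 30, 22, -5, -7] -> smallest is -7
  Remaining [10, 23, 30, 22, -5] -> smallest is -5
  Remaining [10, 23, 30, 22] -> smallest is 10
  Remaining [23, 30, 22] -> smallest is 22
  Remaining [23, 30] -> smallest is 23
  Remaining [30] -> smallest is 30
Collecting the picks in order gives the sorted list.
Final answer: [-30, -7, -5, 10, 22, 23, 30]


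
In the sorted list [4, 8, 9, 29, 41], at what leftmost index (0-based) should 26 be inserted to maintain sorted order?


List is sorted: [4, 8, 9, 29, 41]
We need the leftmost position where 26 can be inserted, i.e. the first index whose element is >= 26 (or the end of the list if none is).
Binary search with low=0, high=5 (0-based indices):
  low=0, high=5, mid=2: a[2]=9 < 26, so low = 3
  low=3, high=5, mid=4: a[4]=41 >= 26, so high = 4
  low=3, high=4, mid=3: a[3]=29 >= 26, so high = 3
Now low = high = 3, so the insertion index is 3.
Final answer: 3


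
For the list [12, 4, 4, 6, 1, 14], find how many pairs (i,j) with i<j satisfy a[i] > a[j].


For each element, count the later elements that are smaller than it:
  12 (index 0): smaller elements after it = [4, 4, 6, 1] -> 4
  4 (index 1): smaller elements after it = [1] -> 1
  4 (index 2): smaller elements after it = [1] -> 1
  6 (index 3): smaller elements after it = [1] -> 1
  1 (index 4): smaller elements after it = [] -> 0
Total inversions = 4 + 1 + 1 + 1 + 0 = 7
Final answer: 7


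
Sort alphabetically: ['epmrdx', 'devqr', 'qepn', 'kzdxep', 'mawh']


Compare strings character by character (the first differing letter decides):
  'devqr' < 'epmrdx' since 'd' < 'e' at position 1
  'epmrdx' < 'kzdxep' since 'e' < 'k' at position 1
  'kzdxep' < 'mawh' since 'k' < 'm' at position 1
  'mawh' < 'qepn' since 'm' < 'q' at position 1
Chaining these comparisons gives the alphabetical order.
Final answer: ['devqr', 'epmrdx', 'kzdxep', 'mawh', 'qepn']


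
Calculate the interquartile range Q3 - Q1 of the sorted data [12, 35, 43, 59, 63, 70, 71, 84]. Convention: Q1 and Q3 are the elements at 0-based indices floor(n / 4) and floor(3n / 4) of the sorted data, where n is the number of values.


The data has n = 8 elements.
Q1 index = floor(8 / 4) = floor(2) = 2; Q3 index = floor(3 * 8 / 4) = floor(6) = 6
Q1 = element at index 2 = 43
Q3 = element at index 6 = 71
IQR = 71 - 43 = 28
Final answer: 28


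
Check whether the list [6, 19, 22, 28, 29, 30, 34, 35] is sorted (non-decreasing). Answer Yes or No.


Check consecutive pairs:
  6 <= 19? True
  19 <= 22? True
  22 <= 28? True
  28 <= 29? True
  29 <= 30? True
  30 <= 34? True
  34 <= 35? True
Every consecutive pair is in order, so the list is non-decreasing.
Final answer: Yes


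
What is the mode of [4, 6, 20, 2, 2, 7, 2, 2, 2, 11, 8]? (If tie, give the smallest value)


Count the frequency of each value:
  2 appears 5 time(s)
  4 appears 1 time(s)
  6 appears 1 time(s)
  7 appears 1 time(s)
  8 appears 1 time(s)
  11 appears 1 time(s)
  20 appears 1 time(s)
Maximum frequency is 5.
Only 2 reaches that frequency, so it is the mode.
Final answer: 2


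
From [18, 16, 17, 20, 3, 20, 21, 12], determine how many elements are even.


Check each element:
  18 is even
  16 is even
  17 is odd
  20 is even
  3 is odd
  20 is even
  21 is odd
  12 is even
Evens: [18, 16, 20, 20, 12]
Count of evens = 5
Final answer: 5


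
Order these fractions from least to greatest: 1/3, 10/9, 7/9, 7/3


Convert to decimal for comparison:
  1/3 = 0.3333
  10/9 = 1.1111
  7/9 = 0.7778
  7/3 = 2.3333
Decimals in increasing order: 0.3333 < 0.7778 < 1.1111 < 2.3333
Writing each back as its fraction gives the sorted order.
Final answer: 1/3, 7/9, 10/9, 7/3


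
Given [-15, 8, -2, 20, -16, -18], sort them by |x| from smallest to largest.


Compute absolute values:
  |-15| = 15
  |8| = 8
  |-2| = 2
  |20| = 20
  |-16| = 16
  |-18| = 18
Absolute values in increasing order: 2 < 8 < 15 < 16 < 18 < 20
Listing the original numbers in that order gives the answer.
Final answer: [-2, 8, -15, -16, -18, 20]


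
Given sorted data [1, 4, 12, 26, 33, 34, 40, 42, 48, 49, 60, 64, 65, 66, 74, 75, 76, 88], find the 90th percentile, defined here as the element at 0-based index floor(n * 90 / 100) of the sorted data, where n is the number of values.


The dataset has n = 18 elements.
Index = floor(18 * 90 / 100) = floor(1620 / 100) = floor(16.2) = 16
Counting from index 0 in the sorted data, the element at index 16 is 76.
Final answer: 76


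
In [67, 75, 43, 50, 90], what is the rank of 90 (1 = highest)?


Sort descending: [90, 75, 67, 50, 43]
Find 90 in the sorted list.
90 is at position 1.
Final answer: 1


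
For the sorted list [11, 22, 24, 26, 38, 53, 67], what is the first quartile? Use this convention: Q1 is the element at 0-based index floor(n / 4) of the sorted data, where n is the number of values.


The list has n = 7 elements.
Q1 index = floor(7 / 4) = floor(1.75) = 1
Counting from index 0 in the sorted data, the element at index 1 is 22.
Final answer: 22


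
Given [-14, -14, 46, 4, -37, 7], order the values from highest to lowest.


Original list: [-14, -14, 46, 4, -37, 7]
Repeatedly take the largest remaining element:
  Remaining [-14, -14, 46, 4, -37, 7] -> largest is 46
  Remaining [-14, -14, 4, -37, 7] -> largest is 7
  Remaining [-14, -14, 4, -37] -> largest is 4
  Remaining [-14, -14, -37] -> largest is -14
  Remaining [-14, -37] -> largest is -14
  Remaining [-37] -> largest is -37
Collecting the picks in order gives the descending list.
Final answer: [46, 7, 4, -14, -14, -37]


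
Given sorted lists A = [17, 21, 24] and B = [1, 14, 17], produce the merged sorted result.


List A: [17, 21, 24]
List B: [1, 14, 17]
Repeatedly compare the front elements and take the smaller:
  17 vs 1 -> take 1
  17 vs 14 -> take 14
  17 vs 17 -> take 17
  21 vs 17 -> take 17
  B is exhausted; append the rest of A: [21, 24]
Final answer: [1, 14, 17, 17, 21, 24]


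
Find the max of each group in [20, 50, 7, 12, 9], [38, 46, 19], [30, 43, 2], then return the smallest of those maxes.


Find max of each group:
  Group 1: [20, 50, 7, 12, 9] -> max = 50
  Group 2: [38, 46, 19] -> max = 46
  Group 3: [30, 43, 2] -> max = 43
Maxes: [50, 46, 43]
Minimum of maxes = 43
Final answer: 43


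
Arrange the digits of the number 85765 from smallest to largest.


The number 85765 has digits: 8, 5, 7, 6, 5
Sorted: 5, 5, 6, 7, 8
Joining the sorted digits gives the result.
Final answer: 55678


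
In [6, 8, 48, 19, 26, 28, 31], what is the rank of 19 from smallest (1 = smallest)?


Sort ascending: [6, 8, 19, 26, 28, 31, 48]
Find 19 in the sorted list.
19 is at position 3 (1-indexed).
Final answer: 3


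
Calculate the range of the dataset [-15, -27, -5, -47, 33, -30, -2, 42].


Maximum value: 42
Minimum value: -47
Range = 42 - (-47) = 89
Final answer: 89


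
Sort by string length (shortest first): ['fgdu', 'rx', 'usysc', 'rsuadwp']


Compute lengths:
  'fgdu' has length 4
  'rx' has length 2
  'usysc' has length 5
  'rsuadwp' has length 7
Lengths in increasing order: 2 < 4 < 5 < 7
Listing the words in that order gives the answer.
Final answer: ['rx', 'fgdu', 'usysc', 'rsuadwp']


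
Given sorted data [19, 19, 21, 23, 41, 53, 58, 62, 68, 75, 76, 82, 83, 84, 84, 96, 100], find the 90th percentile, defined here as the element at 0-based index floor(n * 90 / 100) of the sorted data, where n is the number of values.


The dataset has n = 17 elements.
Index = floor(17 * 90 / 100) = floor(1530 / 100) = floor(15.3) = 15
Counting from index 0 in the sorted data, the element at index 15 is 96.
Final answer: 96


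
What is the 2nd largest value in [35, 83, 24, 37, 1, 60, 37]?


Sort descending: [83, 60, 37, 37, 35, 24, 1]
The 2nd element (1-indexed) is at index 1.
Value = 60
Final answer: 60


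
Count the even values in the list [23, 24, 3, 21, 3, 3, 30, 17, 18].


Check each element:
  23 is odd
  24 is even
  3 is odd
  21 is odd
  3 is odd
  3 is odd
  30 is even
  17 is odd
  18 is even
Evens: [24, 30, 18]
Count of evens = 3
Final answer: 3


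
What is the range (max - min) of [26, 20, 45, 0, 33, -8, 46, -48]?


Maximum value: 46
Minimum value: -48
Range = 46 - (-48) = 94
Final answer: 94


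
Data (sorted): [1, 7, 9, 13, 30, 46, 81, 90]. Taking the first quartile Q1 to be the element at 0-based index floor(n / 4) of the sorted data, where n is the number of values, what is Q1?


The list has n = 8 elements.
Q1 index = floor(8 / 4) = floor(2) = 2
Counting from index 0 in the sorted data, the element at index 2 is 9.
Final answer: 9


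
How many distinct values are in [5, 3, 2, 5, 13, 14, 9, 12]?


List all unique values:
Distinct values: [2, 3, 5, 9, 12, 13, 14]
Count = 7
Final answer: 7


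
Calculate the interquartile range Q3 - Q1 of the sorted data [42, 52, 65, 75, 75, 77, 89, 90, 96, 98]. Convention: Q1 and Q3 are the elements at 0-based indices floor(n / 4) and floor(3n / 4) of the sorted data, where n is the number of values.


The data has n = 10 elements.
Q1 index = floor(10 / 4) = floor(2.5) = 2; Q3 index = floor(3 * 10 / 4) = floor(7.5) = 7
Q1 = element at index 2 = 65
Q3 = element at index 7 = 90
IQR = 90 - 65 = 25
Final answer: 25


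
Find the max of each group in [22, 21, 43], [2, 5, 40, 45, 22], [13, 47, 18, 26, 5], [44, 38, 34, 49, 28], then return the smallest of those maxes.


Find max of each group:
  Group 1: [22, 21, 43] -> max = 43
  Group 2: [2, 5, 40, 45, 22] -> max = 45
  Group 3: [13, 47, 18, 26, 5] -> max = 47
  Group 4: [44, 38, 34, 49, 28] -> max = 49
Maxes: [43, 45, 47, 49]
Minimum of maxes = 43
Final answer: 43


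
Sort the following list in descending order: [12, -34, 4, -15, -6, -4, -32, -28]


Original list: [12, -34, 4, -15, -6, -4, -32, -28]
Repeatedly take the largest remaining element:
  Remaining [12, -34, 4, -15, -6, -4, -32, -28] -> largest is 12
  Remaining [-34, 4, -15, -6, -4, -32, -28] -> largest is 4
  Remaining [-34, -15, -6, -4, -32, -28] -> largest is -4
  Remaining [-34, -15, -6, -32, -28] -> largest is -6
  Remaining [-34, -15, -32, -28] -> largest is -15
  Remaining [-34, -32, -28] -> largest is -28
  Remaining [-34, -32] -> largest is -32
  Remaining [-34] -> largest is -34
Collecting the picks in order gives the descending list.
Final answer: [12, 4, -4, -6, -15, -28, -32, -34]
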